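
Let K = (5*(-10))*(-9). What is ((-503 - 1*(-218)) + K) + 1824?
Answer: 1989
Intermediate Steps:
K = 450 (K = -50*(-9) = 450)
((-503 - 1*(-218)) + K) + 1824 = ((-503 - 1*(-218)) + 450) + 1824 = ((-503 + 218) + 450) + 1824 = (-285 + 450) + 1824 = 165 + 1824 = 1989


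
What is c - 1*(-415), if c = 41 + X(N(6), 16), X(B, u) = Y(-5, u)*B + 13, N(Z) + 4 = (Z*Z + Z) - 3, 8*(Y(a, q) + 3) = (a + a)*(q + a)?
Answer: -469/4 ≈ -117.25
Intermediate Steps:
Y(a, q) = -3 + a*(a + q)/4 (Y(a, q) = -3 + ((a + a)*(q + a))/8 = -3 + ((2*a)*(a + q))/8 = -3 + (2*a*(a + q))/8 = -3 + a*(a + q)/4)
N(Z) = -7 + Z + Z² (N(Z) = -4 + ((Z*Z + Z) - 3) = -4 + ((Z² + Z) - 3) = -4 + ((Z + Z²) - 3) = -4 + (-3 + Z + Z²) = -7 + Z + Z²)
X(B, u) = 13 + B*(13/4 - 5*u/4) (X(B, u) = (-3 + (¼)*(-5)² + (¼)*(-5)*u)*B + 13 = (-3 + (¼)*25 - 5*u/4)*B + 13 = (-3 + 25/4 - 5*u/4)*B + 13 = (13/4 - 5*u/4)*B + 13 = B*(13/4 - 5*u/4) + 13 = 13 + B*(13/4 - 5*u/4))
c = -2129/4 (c = 41 + (13 - (-7 + 6 + 6²)*(-13 + 5*16)/4) = 41 + (13 - (-7 + 6 + 36)*(-13 + 80)/4) = 41 + (13 - ¼*35*67) = 41 + (13 - 2345/4) = 41 - 2293/4 = -2129/4 ≈ -532.25)
c - 1*(-415) = -2129/4 - 1*(-415) = -2129/4 + 415 = -469/4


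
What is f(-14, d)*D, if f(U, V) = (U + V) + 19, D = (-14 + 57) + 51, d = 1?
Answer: 564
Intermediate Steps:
D = 94 (D = 43 + 51 = 94)
f(U, V) = 19 + U + V
f(-14, d)*D = (19 - 14 + 1)*94 = 6*94 = 564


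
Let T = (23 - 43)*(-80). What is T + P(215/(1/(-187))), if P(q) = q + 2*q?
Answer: -119015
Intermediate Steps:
T = 1600 (T = -20*(-80) = 1600)
P(q) = 3*q
T + P(215/(1/(-187))) = 1600 + 3*(215/(1/(-187))) = 1600 + 3*(215/(-1/187)) = 1600 + 3*(215*(-187)) = 1600 + 3*(-40205) = 1600 - 120615 = -119015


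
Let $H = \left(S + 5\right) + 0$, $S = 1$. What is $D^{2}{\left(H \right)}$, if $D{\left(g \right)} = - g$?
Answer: $36$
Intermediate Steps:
$H = 6$ ($H = \left(1 + 5\right) + 0 = 6 + 0 = 6$)
$D^{2}{\left(H \right)} = \left(\left(-1\right) 6\right)^{2} = \left(-6\right)^{2} = 36$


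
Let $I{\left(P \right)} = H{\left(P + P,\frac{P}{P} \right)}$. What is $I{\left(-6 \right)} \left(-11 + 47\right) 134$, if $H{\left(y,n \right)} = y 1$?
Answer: $-57888$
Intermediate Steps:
$H{\left(y,n \right)} = y$
$I{\left(P \right)} = 2 P$ ($I{\left(P \right)} = P + P = 2 P$)
$I{\left(-6 \right)} \left(-11 + 47\right) 134 = 2 \left(-6\right) \left(-11 + 47\right) 134 = \left(-12\right) 36 \cdot 134 = \left(-432\right) 134 = -57888$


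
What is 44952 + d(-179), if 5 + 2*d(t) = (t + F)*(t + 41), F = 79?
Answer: 103699/2 ≈ 51850.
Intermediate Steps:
d(t) = -5/2 + (41 + t)*(79 + t)/2 (d(t) = -5/2 + ((t + 79)*(t + 41))/2 = -5/2 + ((79 + t)*(41 + t))/2 = -5/2 + ((41 + t)*(79 + t))/2 = -5/2 + (41 + t)*(79 + t)/2)
44952 + d(-179) = 44952 + (1617 + (1/2)*(-179)**2 + 60*(-179)) = 44952 + (1617 + (1/2)*32041 - 10740) = 44952 + (1617 + 32041/2 - 10740) = 44952 + 13795/2 = 103699/2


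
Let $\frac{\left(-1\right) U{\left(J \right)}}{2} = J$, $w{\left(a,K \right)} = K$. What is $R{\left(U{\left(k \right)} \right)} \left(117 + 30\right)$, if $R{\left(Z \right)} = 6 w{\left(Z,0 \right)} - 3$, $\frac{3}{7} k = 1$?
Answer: $-441$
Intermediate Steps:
$k = \frac{7}{3}$ ($k = \frac{7}{3} \cdot 1 = \frac{7}{3} \approx 2.3333$)
$U{\left(J \right)} = - 2 J$
$R{\left(Z \right)} = -3$ ($R{\left(Z \right)} = 6 \cdot 0 - 3 = 0 - 3 = -3$)
$R{\left(U{\left(k \right)} \right)} \left(117 + 30\right) = - 3 \left(117 + 30\right) = \left(-3\right) 147 = -441$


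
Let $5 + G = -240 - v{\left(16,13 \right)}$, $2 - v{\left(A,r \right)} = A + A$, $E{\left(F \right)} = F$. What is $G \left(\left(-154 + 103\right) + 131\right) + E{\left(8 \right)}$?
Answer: $-17192$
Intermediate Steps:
$v{\left(A,r \right)} = 2 - 2 A$ ($v{\left(A,r \right)} = 2 - \left(A + A\right) = 2 - 2 A$)
$G = -215$ ($G = -5 - \left(242 - 32\right) = -5 - 210 = -215$)
$G \left(\left(-154 + 103\right) + 131\right) + E{\left(8 \right)} = - 215 \left(\left(-154 + 103\right) + 131\right) + 8 = - 215 \left(-51 + 131\right) + 8 = \left(-215\right) 80 + 8 = -17200 + 8 = -17192$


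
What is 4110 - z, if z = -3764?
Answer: 7874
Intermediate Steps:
4110 - z = 4110 - 1*(-3764) = 4110 + 3764 = 7874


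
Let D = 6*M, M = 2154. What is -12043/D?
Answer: -12043/12924 ≈ -0.93183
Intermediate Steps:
D = 12924 (D = 6*2154 = 12924)
-12043/D = -12043/12924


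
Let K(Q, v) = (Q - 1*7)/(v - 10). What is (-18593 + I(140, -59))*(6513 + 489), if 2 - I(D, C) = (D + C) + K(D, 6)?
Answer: -261017055/2 ≈ -1.3051e+8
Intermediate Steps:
K(Q, v) = (-7 + Q)/(-10 + v) (K(Q, v) = (Q - 7)/(-10 + v) = (-7 + Q)/(-10 + v))
I(D, C) = 1/4 - C - 3*D/4 (I(D, C) = 2 - ((D + C) + (-7 + D)/(-10 + 6)) = 2 - ((C + D) + (-7 + D)/(-4)) = 2 - ((C + D) - (-7 + D)/4) = 2 - ((C + D) + (7/4 - D/4)) = 2 - (7/4 + C + 3*D/4) = 2 + (-7/4 - C - 3*D/4) = 1/4 - C - 3*D/4)
(-18593 + I(140, -59))*(6513 + 489) = (-18593 + (1/4 - 1*(-59) - 3/4*140))*(6513 + 489) = (-18593 + (1/4 + 59 - 105))*7002 = (-18593 - 183/4)*7002 = -74555/4*7002 = -261017055/2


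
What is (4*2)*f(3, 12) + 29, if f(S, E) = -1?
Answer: 21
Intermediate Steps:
(4*2)*f(3, 12) + 29 = (4*2)*(-1) + 29 = 8*(-1) + 29 = -8 + 29 = 21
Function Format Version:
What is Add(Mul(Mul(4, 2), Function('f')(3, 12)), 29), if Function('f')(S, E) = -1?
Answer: 21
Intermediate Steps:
Add(Mul(Mul(4, 2), Function('f')(3, 12)), 29) = Add(Mul(Mul(4, 2), -1), 29) = Add(Mul(8, -1), 29) = Add(-8, 29) = 21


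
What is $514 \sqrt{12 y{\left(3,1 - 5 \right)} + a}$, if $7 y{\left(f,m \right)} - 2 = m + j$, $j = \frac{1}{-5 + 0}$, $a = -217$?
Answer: $\frac{514 i \sqrt{270445}}{35} \approx 7637.2 i$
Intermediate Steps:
$j = - \frac{1}{5}$ ($j = \frac{1}{-5} = - \frac{1}{5} \approx -0.2$)
$y{\left(f,m \right)} = \frac{9}{35} + \frac{m}{7}$ ($y{\left(f,m \right)} = \frac{2}{7} + \frac{m - \frac{1}{5}}{7} = \frac{2}{7} + \frac{- \frac{1}{5} + m}{7} = \frac{2}{7} + \left(- \frac{1}{35} + \frac{m}{7}\right) = \frac{9}{35} + \frac{m}{7}$)
$514 \sqrt{12 y{\left(3,1 - 5 \right)} + a} = 514 \sqrt{12 \left(\frac{9}{35} + \frac{1 - 5}{7}\right) - 217} = 514 \sqrt{12 \left(\frac{9}{35} + \frac{1}{7} \left(-4\right)\right) - 217} = 514 \sqrt{12 \left(\frac{9}{35} - \frac{4}{7}\right) - 217} = 514 \sqrt{12 \left(- \frac{11}{35}\right) - 217} = 514 \sqrt{- \frac{132}{35} - 217} = 514 \sqrt{- \frac{7727}{35}} = 514 \frac{i \sqrt{270445}}{35} = \frac{514 i \sqrt{270445}}{35}$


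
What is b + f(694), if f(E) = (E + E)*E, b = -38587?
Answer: 924685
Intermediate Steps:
f(E) = 2*E**2 (f(E) = (2*E)*E = 2*E**2)
b + f(694) = -38587 + 2*694**2 = -38587 + 2*481636 = -38587 + 963272 = 924685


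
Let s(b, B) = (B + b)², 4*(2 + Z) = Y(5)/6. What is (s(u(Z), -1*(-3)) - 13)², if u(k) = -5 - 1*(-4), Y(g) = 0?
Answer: 81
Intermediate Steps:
Z = -2 (Z = -2 + (0/6)/4 = -2 + (0*(⅙))/4 = -2 + (¼)*0 = -2 + 0 = -2)
u(k) = -1 (u(k) = -5 + 4 = -1)
(s(u(Z), -1*(-3)) - 13)² = ((-1*(-3) - 1)² - 13)² = ((3 - 1)² - 13)² = (2² - 13)² = (4 - 13)² = (-9)² = 81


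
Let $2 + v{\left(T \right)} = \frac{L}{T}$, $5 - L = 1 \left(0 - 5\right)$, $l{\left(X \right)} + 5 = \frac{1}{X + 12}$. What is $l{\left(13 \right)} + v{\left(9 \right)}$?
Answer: $- \frac{1316}{225} \approx -5.8489$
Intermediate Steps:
$l{\left(X \right)} = -5 + \frac{1}{12 + X}$ ($l{\left(X \right)} = -5 + \frac{1}{X + 12} = -5 + \frac{1}{12 + X}$)
$L = 10$ ($L = 5 - 1 \left(0 - 5\right) = 5 - 1 \left(-5\right) = 5 - -5 = 5 + 5 = 10$)
$v{\left(T \right)} = -2 + \frac{10}{T}$
$l{\left(13 \right)} + v{\left(9 \right)} = \frac{-59 - 65}{12 + 13} - \left(2 - \frac{10}{9}\right) = \frac{-59 - 65}{25} + \left(-2 + 10 \cdot \frac{1}{9}\right) = \frac{1}{25} \left(-124\right) + \left(-2 + \frac{10}{9}\right) = - \frac{124}{25} - \frac{8}{9} = - \frac{1316}{225}$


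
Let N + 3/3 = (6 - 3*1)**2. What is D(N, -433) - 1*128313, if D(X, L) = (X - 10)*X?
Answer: -128329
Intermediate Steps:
N = 8 (N = -1 + (6 - 3*1)**2 = -1 + (6 - 3)**2 = -1 + 3**2 = -1 + 9 = 8)
D(X, L) = X*(-10 + X) (D(X, L) = (-10 + X)*X = X*(-10 + X))
D(N, -433) - 1*128313 = 8*(-10 + 8) - 1*128313 = 8*(-2) - 128313 = -16 - 128313 = -128329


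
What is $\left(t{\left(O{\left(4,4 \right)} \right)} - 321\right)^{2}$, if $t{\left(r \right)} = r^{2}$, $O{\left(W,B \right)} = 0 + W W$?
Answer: $4225$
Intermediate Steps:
$O{\left(W,B \right)} = W^{2}$ ($O{\left(W,B \right)} = 0 + W^{2} = W^{2}$)
$\left(t{\left(O{\left(4,4 \right)} \right)} - 321\right)^{2} = \left(\left(4^{2}\right)^{2} - 321\right)^{2} = \left(16^{2} - 321\right)^{2} = \left(256 - 321\right)^{2} = \left(-65\right)^{2} = 4225$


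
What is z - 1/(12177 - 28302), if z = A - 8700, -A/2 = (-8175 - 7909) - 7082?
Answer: 606816001/16125 ≈ 37632.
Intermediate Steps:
A = 46332 (A = -2*((-8175 - 7909) - 7082) = -2*(-16084 - 7082) = -2*(-23166) = 46332)
z = 37632 (z = 46332 - 8700 = 37632)
z - 1/(12177 - 28302) = 37632 - 1/(12177 - 28302) = 37632 - 1/(-16125) = 37632 - 1*(-1/16125) = 37632 + 1/16125 = 606816001/16125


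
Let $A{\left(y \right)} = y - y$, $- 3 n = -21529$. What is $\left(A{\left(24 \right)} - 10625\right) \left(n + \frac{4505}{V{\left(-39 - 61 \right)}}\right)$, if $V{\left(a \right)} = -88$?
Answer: $- \frac{19986018125}{264} \approx -7.5705 \cdot 10^{7}$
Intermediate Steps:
$n = \frac{21529}{3}$ ($n = \left(- \frac{1}{3}\right) \left(-21529\right) = \frac{21529}{3} \approx 7176.3$)
$A{\left(y \right)} = 0$
$\left(A{\left(24 \right)} - 10625\right) \left(n + \frac{4505}{V{\left(-39 - 61 \right)}}\right) = \left(0 - 10625\right) \left(\frac{21529}{3} + \frac{4505}{-88}\right) = - 10625 \left(\frac{21529}{3} + 4505 \left(- \frac{1}{88}\right)\right) = - 10625 \left(\frac{21529}{3} - \frac{4505}{88}\right) = \left(-10625\right) \frac{1881037}{264} = - \frac{19986018125}{264}$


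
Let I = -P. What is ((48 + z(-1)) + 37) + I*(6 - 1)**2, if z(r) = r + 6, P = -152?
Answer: 3890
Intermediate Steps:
z(r) = 6 + r
I = 152 (I = -1*(-152) = 152)
((48 + z(-1)) + 37) + I*(6 - 1)**2 = ((48 + (6 - 1)) + 37) + 152*(6 - 1)**2 = ((48 + 5) + 37) + 152*5**2 = (53 + 37) + 152*25 = 90 + 3800 = 3890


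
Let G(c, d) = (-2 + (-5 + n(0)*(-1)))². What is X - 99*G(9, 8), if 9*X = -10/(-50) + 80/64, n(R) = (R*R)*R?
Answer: -873151/180 ≈ -4850.8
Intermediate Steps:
n(R) = R³ (n(R) = R²*R = R³)
G(c, d) = 49 (G(c, d) = (-2 + (-5 + 0³*(-1)))² = (-2 + (-5 + 0*(-1)))² = (-2 + (-5 + 0))² = (-2 - 5)² = (-7)² = 49)
X = 29/180 (X = (-10/(-50) + 80/64)/9 = (-10*(-1/50) + 80*(1/64))/9 = (⅕ + 5/4)/9 = (⅑)*(29/20) = 29/180 ≈ 0.16111)
X - 99*G(9, 8) = 29/180 - 99*49 = 29/180 - 4851 = -873151/180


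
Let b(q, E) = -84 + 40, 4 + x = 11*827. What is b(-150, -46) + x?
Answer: 9049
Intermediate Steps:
x = 9093 (x = -4 + 11*827 = -4 + 9097 = 9093)
b(q, E) = -44
b(-150, -46) + x = -44 + 9093 = 9049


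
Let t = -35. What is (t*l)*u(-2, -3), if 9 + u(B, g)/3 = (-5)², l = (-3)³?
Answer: 45360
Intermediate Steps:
l = -27
u(B, g) = 48 (u(B, g) = -27 + 3*(-5)² = -27 + 3*25 = -27 + 75 = 48)
(t*l)*u(-2, -3) = -35*(-27)*48 = 945*48 = 45360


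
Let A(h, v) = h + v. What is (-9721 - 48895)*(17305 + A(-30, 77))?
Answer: -1017104832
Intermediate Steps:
(-9721 - 48895)*(17305 + A(-30, 77)) = (-9721 - 48895)*(17305 + (-30 + 77)) = -58616*(17305 + 47) = -58616*17352 = -1017104832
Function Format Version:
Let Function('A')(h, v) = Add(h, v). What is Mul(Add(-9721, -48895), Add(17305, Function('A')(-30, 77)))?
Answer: -1017104832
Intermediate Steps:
Mul(Add(-9721, -48895), Add(17305, Function('A')(-30, 77))) = Mul(Add(-9721, -48895), Add(17305, Add(-30, 77))) = Mul(-58616, Add(17305, 47)) = Mul(-58616, 17352) = -1017104832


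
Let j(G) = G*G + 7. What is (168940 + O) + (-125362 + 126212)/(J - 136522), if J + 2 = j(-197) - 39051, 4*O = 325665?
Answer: 136953878175/547036 ≈ 2.5036e+5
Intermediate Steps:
j(G) = 7 + G² (j(G) = G² + 7 = 7 + G²)
O = 325665/4 (O = (¼)*325665 = 325665/4 ≈ 81416.)
J = -237 (J = -2 + ((7 + (-197)²) - 39051) = -2 + ((7 + 38809) - 39051) = -2 + (38816 - 39051) = -2 - 235 = -237)
(168940 + O) + (-125362 + 126212)/(J - 136522) = (168940 + 325665/4) + (-125362 + 126212)/(-237 - 136522) = 1001425/4 + 850/(-136759) = 1001425/4 + 850*(-1/136759) = 1001425/4 - 850/136759 = 136953878175/547036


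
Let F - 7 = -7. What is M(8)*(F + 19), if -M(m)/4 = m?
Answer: -608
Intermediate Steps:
F = 0 (F = 7 - 7 = 0)
M(m) = -4*m
M(8)*(F + 19) = (-4*8)*(0 + 19) = -32*19 = -608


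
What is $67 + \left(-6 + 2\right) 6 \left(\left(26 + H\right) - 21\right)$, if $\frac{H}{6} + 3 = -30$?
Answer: $4699$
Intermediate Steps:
$H = -198$ ($H = -18 + 6 \left(-30\right) = -18 - 180 = -198$)
$67 + \left(-6 + 2\right) 6 \left(\left(26 + H\right) - 21\right) = 67 + \left(-6 + 2\right) 6 \left(\left(26 - 198\right) - 21\right) = 67 + \left(-4\right) 6 \left(-172 - 21\right) = 67 - -4632 = 67 + 4632 = 4699$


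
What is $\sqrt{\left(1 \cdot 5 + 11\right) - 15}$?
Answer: $1$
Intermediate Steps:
$\sqrt{\left(1 \cdot 5 + 11\right) - 15} = \sqrt{\left(5 + 11\right) - 15} = \sqrt{16 - 15} = \sqrt{1} = 1$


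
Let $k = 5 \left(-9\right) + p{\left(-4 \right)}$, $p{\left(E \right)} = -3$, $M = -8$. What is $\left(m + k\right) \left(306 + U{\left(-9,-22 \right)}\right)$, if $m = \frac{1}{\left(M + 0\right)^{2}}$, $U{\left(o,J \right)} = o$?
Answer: $- \frac{912087}{64} \approx -14251.0$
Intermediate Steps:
$m = \frac{1}{64}$ ($m = \frac{1}{\left(-8 + 0\right)^{2}} = \frac{1}{\left(-8\right)^{2}} = \frac{1}{64} \approx 0.015625$)
$k = -48$ ($k = 5 \left(-9\right) - 3 = -45 - 3 = -48$)
$\left(m + k\right) \left(306 + U{\left(-9,-22 \right)}\right) = \left(\frac{1}{64} - 48\right) \left(306 - 9\right) = \left(- \frac{3071}{64}\right) 297 = - \frac{912087}{64}$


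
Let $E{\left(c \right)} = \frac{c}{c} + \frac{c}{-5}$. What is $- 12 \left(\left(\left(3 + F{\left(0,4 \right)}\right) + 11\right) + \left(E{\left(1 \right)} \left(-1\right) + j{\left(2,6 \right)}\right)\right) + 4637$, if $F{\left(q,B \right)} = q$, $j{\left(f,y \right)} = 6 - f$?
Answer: $\frac{22153}{5} \approx 4430.6$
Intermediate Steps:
$E{\left(c \right)} = 1 - \frac{c}{5}$ ($E{\left(c \right)} = 1 + c \left(- \frac{1}{5}\right) = 1 - \frac{c}{5}$)
$- 12 \left(\left(\left(3 + F{\left(0,4 \right)}\right) + 11\right) + \left(E{\left(1 \right)} \left(-1\right) + j{\left(2,6 \right)}\right)\right) + 4637 = - 12 \left(\left(\left(3 + 0\right) + 11\right) + \left(\left(1 - \frac{1}{5}\right) \left(-1\right) + \left(6 - 2\right)\right)\right) + 4637 = - 12 \left(\left(3 + 11\right) + \left(\left(1 - \frac{1}{5}\right) \left(-1\right) + \left(6 - 2\right)\right)\right) + 4637 = - 12 \left(14 + \left(\frac{4}{5} \left(-1\right) + 4\right)\right) + 4637 = - 12 \left(14 + \left(- \frac{4}{5} + 4\right)\right) + 4637 = - 12 \left(14 + \frac{16}{5}\right) + 4637 = \left(-12\right) \frac{86}{5} + 4637 = - \frac{1032}{5} + 4637 = \frac{22153}{5}$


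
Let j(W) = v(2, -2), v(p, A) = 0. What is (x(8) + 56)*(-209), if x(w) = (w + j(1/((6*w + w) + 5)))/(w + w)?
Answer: -23617/2 ≈ -11809.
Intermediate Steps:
j(W) = 0
x(w) = ½ (x(w) = (w + 0)/(w + w) = w/((2*w)) = w*(1/(2*w)) = ½)
(x(8) + 56)*(-209) = (½ + 56)*(-209) = (113/2)*(-209) = -23617/2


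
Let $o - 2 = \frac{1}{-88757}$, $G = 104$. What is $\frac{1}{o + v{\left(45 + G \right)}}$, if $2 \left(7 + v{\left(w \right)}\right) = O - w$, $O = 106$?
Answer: $- \frac{177514}{4704123} \approx -0.037736$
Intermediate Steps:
$v{\left(w \right)} = 46 - \frac{w}{2}$ ($v{\left(w \right)} = -7 + \frac{106 - w}{2} = -7 - \left(-53 + \frac{w}{2}\right) = 46 - \frac{w}{2}$)
$o = \frac{177513}{88757}$ ($o = 2 + \frac{1}{-88757} = 2 - \frac{1}{88757} = \frac{177513}{88757} \approx 2.0$)
$\frac{1}{o + v{\left(45 + G \right)}} = \frac{1}{\frac{177513}{88757} + \left(46 - \frac{45 + 104}{2}\right)} = \frac{1}{\frac{177513}{88757} + \left(46 - \frac{149}{2}\right)} = \frac{1}{\frac{177513}{88757} - \frac{57}{2}} = \frac{1}{- \frac{4704123}{177514}} = - \frac{177514}{4704123}$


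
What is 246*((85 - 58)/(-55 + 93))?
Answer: 3321/19 ≈ 174.79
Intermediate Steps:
246*((85 - 58)/(-55 + 93)) = 246*(27/38) = 3321/19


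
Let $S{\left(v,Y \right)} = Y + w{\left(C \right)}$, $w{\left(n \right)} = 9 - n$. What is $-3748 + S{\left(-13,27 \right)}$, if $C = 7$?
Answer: $-3719$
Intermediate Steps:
$S{\left(v,Y \right)} = 2 + Y$ ($S{\left(v,Y \right)} = Y + \left(9 - 7\right) = Y + 2 = 2 + Y$)
$-3748 + S{\left(-13,27 \right)} = -3748 + \left(2 + 27\right) = -3748 + 29 = -3719$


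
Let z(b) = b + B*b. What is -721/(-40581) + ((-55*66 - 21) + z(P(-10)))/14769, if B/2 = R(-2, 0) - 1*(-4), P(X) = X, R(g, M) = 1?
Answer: -5258396/22197807 ≈ -0.23689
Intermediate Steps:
B = 10 (B = 2*(1 - 1*(-4)) = 2*(1 + 4) = 2*5 = 10)
z(b) = 11*b (z(b) = b + 10*b = 11*b)
-721/(-40581) + ((-55*66 - 21) + z(P(-10)))/14769 = -721/(-40581) + ((-55*66 - 21) + 11*(-10))/14769 = -721*(-1/40581) + ((-3630 - 21) - 110)*(1/14769) = 721/40581 + (-3651 - 110)*(1/14769) = 721/40581 - 3761*1/14769 = 721/40581 - 3761/14769 = -5258396/22197807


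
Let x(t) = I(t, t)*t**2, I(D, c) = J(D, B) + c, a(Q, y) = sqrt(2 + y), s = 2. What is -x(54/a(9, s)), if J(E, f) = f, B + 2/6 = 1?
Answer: -20169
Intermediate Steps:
B = 2/3 (B = -1/3 + 1 = 2/3 ≈ 0.66667)
I(D, c) = 2/3 + c
x(t) = t**2*(2/3 + t) (x(t) = (2/3 + t)*t**2 = t**2*(2/3 + t))
-x(54/a(9, s)) = -(54/(sqrt(2 + 2)))**2*(2/3 + 54/(sqrt(2 + 2))) = -(54/(sqrt(4)))**2*(2/3 + 54/(sqrt(4))) = -(54/2)**2*(2/3 + 54/2) = -(54*(1/2))**2*(2/3 + 54*(1/2)) = -27**2*(2/3 + 27) = -729*83/3 = -1*20169 = -20169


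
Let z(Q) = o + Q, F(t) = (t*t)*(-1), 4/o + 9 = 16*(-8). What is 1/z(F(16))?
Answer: -137/35076 ≈ -0.0039058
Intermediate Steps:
o = -4/137 (o = 4/(-9 + 16*(-8)) = 4/(-9 - 128) = 4/(-137) = 4*(-1/137) = -4/137 ≈ -0.029197)
F(t) = -t² (F(t) = t²*(-1) = -t²)
z(Q) = -4/137 + Q
1/z(F(16)) = 1/(-4/137 - 1*16²) = 1/(-4/137 - 1*256) = 1/(-4/137 - 256) = 1/(-35076/137) = -137/35076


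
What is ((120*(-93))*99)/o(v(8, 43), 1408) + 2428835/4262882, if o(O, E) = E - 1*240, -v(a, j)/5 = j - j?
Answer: -147092677175/155595193 ≈ -945.35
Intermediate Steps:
v(a, j) = 0 (v(a, j) = -5*(j - j) = -5*0 = 0)
o(O, E) = -240 + E (o(O, E) = E - 240 = -240 + E)
((120*(-93))*99)/o(v(8, 43), 1408) + 2428835/4262882 = ((120*(-93))*99)/(-240 + 1408) + 2428835/4262882 = -11160*99/1168 + 2428835*(1/4262882) = -1104840*1/1168 + 2428835/4262882 = -138105/146 + 2428835/4262882 = -147092677175/155595193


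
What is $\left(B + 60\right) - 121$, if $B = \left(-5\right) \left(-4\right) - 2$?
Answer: $-43$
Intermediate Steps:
$B = 18$ ($B = 20 - 2 = 18$)
$\left(B + 60\right) - 121 = \left(18 + 60\right) - 121 = 78 - 121 = -43$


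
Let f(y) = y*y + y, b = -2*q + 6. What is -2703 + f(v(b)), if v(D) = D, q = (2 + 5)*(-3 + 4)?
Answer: -2647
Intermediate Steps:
q = 7 (q = 7*1 = 7)
b = -8 (b = -2*7 + 6 = -14 + 6 = -8)
f(y) = y + y**2 (f(y) = y**2 + y = y + y**2)
-2703 + f(v(b)) = -2703 - 8*(1 - 8) = -2703 - 8*(-7) = -2703 + 56 = -2647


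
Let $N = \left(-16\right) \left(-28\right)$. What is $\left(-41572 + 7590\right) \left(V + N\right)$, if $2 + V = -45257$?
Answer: $1522767402$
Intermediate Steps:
$V = -45259$ ($V = -2 - 45257 = -45259$)
$N = 448$
$\left(-41572 + 7590\right) \left(V + N\right) = \left(-41572 + 7590\right) \left(-45259 + 448\right) = \left(-33982\right) \left(-44811\right) = 1522767402$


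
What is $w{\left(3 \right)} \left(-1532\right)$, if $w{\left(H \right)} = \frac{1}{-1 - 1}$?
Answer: $766$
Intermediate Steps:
$w{\left(H \right)} = - \frac{1}{2}$ ($w{\left(H \right)} = \frac{1}{-2} = - \frac{1}{2}$)
$w{\left(3 \right)} \left(-1532\right) = \left(- \frac{1}{2}\right) \left(-1532\right) = 766$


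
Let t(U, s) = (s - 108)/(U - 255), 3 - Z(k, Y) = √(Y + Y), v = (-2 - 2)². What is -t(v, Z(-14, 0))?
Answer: -105/239 ≈ -0.43933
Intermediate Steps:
v = 16 (v = (-4)² = 16)
Z(k, Y) = 3 - √2*√Y (Z(k, Y) = 3 - √(Y + Y) = 3 - √(2*Y) = 3 - √2*√Y)
t(U, s) = (-108 + s)/(-255 + U)
-t(v, Z(-14, 0)) = -(-108 + (3 - √2*√0))/(-255 + 16) = -(-108 + (3 - 1*√2*0))/(-239) = -(-1)*(-108 + (3 + 0))/239 = -(-1)*(-108 + 3)/239 = -(-1)*(-105)/239 = -1*105/239 = -105/239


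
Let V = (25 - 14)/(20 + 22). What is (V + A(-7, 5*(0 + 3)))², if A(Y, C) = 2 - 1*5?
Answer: 13225/1764 ≈ 7.4972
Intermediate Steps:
A(Y, C) = -3 (A(Y, C) = 2 - 5 = -3)
V = 11/42 ≈ 0.26190
(V + A(-7, 5*(0 + 3)))² = (11/42 - 3)² = (-115/42)² = 13225/1764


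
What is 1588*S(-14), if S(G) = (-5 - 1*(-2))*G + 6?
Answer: 76224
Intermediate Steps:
S(G) = 6 - 3*G (S(G) = (-5 + 2)*G + 6 = -3*G + 6 = 6 - 3*G)
1588*S(-14) = 1588*(6 - 3*(-14)) = 1588*(6 + 42) = 1588*48 = 76224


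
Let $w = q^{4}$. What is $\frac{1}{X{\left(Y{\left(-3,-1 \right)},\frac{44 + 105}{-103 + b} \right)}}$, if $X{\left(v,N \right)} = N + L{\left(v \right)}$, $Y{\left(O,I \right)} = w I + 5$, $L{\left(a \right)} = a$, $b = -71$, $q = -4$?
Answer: $- \frac{174}{43823} \approx -0.0039705$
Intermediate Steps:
$w = 256$ ($w = \left(-4\right)^{4} = 256$)
$Y{\left(O,I \right)} = 5 + 256 I$ ($Y{\left(O,I \right)} = 256 I + 5 = 5 + 256 I$)
$X{\left(v,N \right)} = N + v$
$\frac{1}{X{\left(Y{\left(-3,-1 \right)},\frac{44 + 105}{-103 + b} \right)}} = \frac{1}{\frac{44 + 105}{-103 - 71} + \left(5 + 256 \left(-1\right)\right)} = \frac{1}{\frac{149}{-174} + \left(5 - 256\right)} = \frac{1}{149 \left(- \frac{1}{174}\right) - 251} = \frac{1}{- \frac{149}{174} - 251} = \frac{1}{- \frac{43823}{174}} = - \frac{174}{43823}$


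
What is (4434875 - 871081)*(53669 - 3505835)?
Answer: -12302808477804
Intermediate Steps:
(4434875 - 871081)*(53669 - 3505835) = 3563794*(-3452166) = -12302808477804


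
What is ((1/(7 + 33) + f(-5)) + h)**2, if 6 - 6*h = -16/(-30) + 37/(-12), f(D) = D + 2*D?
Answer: 73441/400 ≈ 183.60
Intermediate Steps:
f(D) = 3*D
h = 57/40 (h = 1 - (-16/(-30) + 37/(-12))/6 = 1 - (-16*(-1/30) + 37*(-1/12))/6 = 1 - (8/15 - 37/12)/6 = 1 - 1/6*(-51/20) = 1 + 17/40 = 57/40 ≈ 1.4250)
((1/(7 + 33) + f(-5)) + h)**2 = ((1/(7 + 33) + 3*(-5)) + 57/40)**2 = ((1/40 - 15) + 57/40)**2 = (-599/40 + 57/40)**2 = (-271/20)**2 = 73441/400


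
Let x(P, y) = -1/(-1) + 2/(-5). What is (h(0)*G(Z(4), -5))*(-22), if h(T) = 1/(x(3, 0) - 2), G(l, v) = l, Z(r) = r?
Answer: 440/7 ≈ 62.857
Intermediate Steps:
x(P, y) = 3/5 (x(P, y) = -1*(-1) + 2*(-1/5) = 1 - 2/5 = 3/5)
h(T) = -5/7 (h(T) = 1/(3/5 - 2) = 1/(-7/5) = -5/7)
(h(0)*G(Z(4), -5))*(-22) = -5/7*4*(-22) = -20/7*(-22) = 440/7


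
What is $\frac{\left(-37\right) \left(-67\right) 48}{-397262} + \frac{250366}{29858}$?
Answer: $\frac{23977008689}{2965362199} \approx 8.0857$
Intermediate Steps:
$\frac{\left(-37\right) \left(-67\right) 48}{-397262} + \frac{250366}{29858} = 2479 \cdot 48 \left(- \frac{1}{397262}\right) + 250366 \cdot \frac{1}{29858} = 118992 \left(- \frac{1}{397262}\right) + \frac{125183}{14929} = - \frac{59496}{198631} + \frac{125183}{14929} = \frac{23977008689}{2965362199}$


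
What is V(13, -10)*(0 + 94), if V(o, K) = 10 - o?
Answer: -282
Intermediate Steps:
V(13, -10)*(0 + 94) = (10 - 1*13)*(0 + 94) = (10 - 13)*94 = -3*94 = -282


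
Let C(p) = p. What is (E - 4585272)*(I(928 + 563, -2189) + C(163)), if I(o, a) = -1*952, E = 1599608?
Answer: 2355688896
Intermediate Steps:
I(o, a) = -952
(E - 4585272)*(I(928 + 563, -2189) + C(163)) = (1599608 - 4585272)*(-952 + 163) = -2985664*(-789) = 2355688896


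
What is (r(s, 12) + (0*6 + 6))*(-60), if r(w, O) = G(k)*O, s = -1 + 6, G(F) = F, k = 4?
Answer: -3240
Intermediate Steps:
s = 5
r(w, O) = 4*O
(r(s, 12) + (0*6 + 6))*(-60) = (4*12 + (0*6 + 6))*(-60) = (48 + (0 + 6))*(-60) = (48 + 6)*(-60) = 54*(-60) = -3240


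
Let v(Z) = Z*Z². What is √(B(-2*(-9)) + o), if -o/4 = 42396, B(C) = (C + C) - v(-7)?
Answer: I*√169205 ≈ 411.35*I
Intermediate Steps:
v(Z) = Z³
B(C) = 343 + 2*C (B(C) = (C + C) - 1*(-7)³ = 2*C - 1*(-343) = 2*C + 343 = 343 + 2*C)
o = -169584 (o = -4*42396 = -169584)
√(B(-2*(-9)) + o) = √((343 + 2*(-2*(-9))) - 169584) = √((343 + 2*18) - 169584) = √((343 + 36) - 169584) = √(379 - 169584) = √(-169205) = I*√169205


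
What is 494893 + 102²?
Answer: 505297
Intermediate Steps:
494893 + 102² = 494893 + 10404 = 505297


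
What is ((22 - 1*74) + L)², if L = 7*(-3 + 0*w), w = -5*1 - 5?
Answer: 5329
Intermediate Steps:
w = -10 (w = -5 - 5 = -10)
L = -21 (L = 7*(-3 + 0*(-10)) = 7*(-3 + 0) = 7*(-3) = -21)
((22 - 1*74) + L)² = ((22 - 1*74) - 21)² = ((22 - 74) - 21)² = (-52 - 21)² = (-73)² = 5329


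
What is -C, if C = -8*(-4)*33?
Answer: -1056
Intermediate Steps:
C = 1056 (C = 32*33 = 1056)
-C = -1*1056 = -1056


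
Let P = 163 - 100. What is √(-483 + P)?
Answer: 2*I*√105 ≈ 20.494*I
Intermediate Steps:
P = 63
√(-483 + P) = √(-483 + 63) = √(-420) = 2*I*√105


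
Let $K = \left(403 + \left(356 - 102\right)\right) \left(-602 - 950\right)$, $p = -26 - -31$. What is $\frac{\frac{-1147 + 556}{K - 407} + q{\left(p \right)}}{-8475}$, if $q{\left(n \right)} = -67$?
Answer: $\frac{68344166}{8645101725} \approx 0.0079055$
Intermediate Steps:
$p = 5$ ($p = -26 + 31 = 5$)
$K = -1019664$ ($K = \left(403 + \left(356 - 102\right)\right) \left(-1552\right) = \left(403 + 254\right) \left(-1552\right) = 657 \left(-1552\right) = -1019664$)
$\frac{\frac{-1147 + 556}{K - 407} + q{\left(p \right)}}{-8475} = \frac{\frac{-1147 + 556}{-1019664 - 407} - 67}{-8475} = \left(- \frac{591}{-1020071} - 67\right) \left(- \frac{1}{8475}\right) = \left(\left(-591\right) \left(- \frac{1}{1020071}\right) - 67\right) \left(- \frac{1}{8475}\right) = \left(\frac{591}{1020071} - 67\right) \left(- \frac{1}{8475}\right) = \left(- \frac{68344166}{1020071}\right) \left(- \frac{1}{8475}\right) = \frac{68344166}{8645101725}$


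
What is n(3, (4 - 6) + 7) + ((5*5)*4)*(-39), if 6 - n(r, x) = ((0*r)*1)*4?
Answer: -3894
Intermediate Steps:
n(r, x) = 6 (n(r, x) = 6 - (0*r)*1*4 = 6 - 0*1*4 = 6 - 0*4 = 6 - 1*0 = 6 + 0 = 6)
n(3, (4 - 6) + 7) + ((5*5)*4)*(-39) = 6 + ((5*5)*4)*(-39) = 6 + (25*4)*(-39) = 6 + 100*(-39) = 6 - 3900 = -3894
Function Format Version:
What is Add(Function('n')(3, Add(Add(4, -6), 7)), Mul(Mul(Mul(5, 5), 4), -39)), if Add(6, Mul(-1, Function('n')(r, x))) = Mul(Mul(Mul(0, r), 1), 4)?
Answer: -3894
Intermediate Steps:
Function('n')(r, x) = 6 (Function('n')(r, x) = Add(6, Mul(-1, Mul(Mul(Mul(0, r), 1), 4))) = Add(6, Mul(-1, Mul(Mul(0, 1), 4))) = Add(6, Mul(-1, Mul(0, 4))) = Add(6, Mul(-1, 0)) = Add(6, 0) = 6)
Add(Function('n')(3, Add(Add(4, -6), 7)), Mul(Mul(Mul(5, 5), 4), -39)) = Add(6, Mul(Mul(Mul(5, 5), 4), -39)) = Add(6, Mul(Mul(25, 4), -39)) = Add(6, Mul(100, -39)) = Add(6, -3900) = -3894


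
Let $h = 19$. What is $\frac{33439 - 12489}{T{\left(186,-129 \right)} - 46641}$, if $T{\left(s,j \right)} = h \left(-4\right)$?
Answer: $- \frac{20950}{46717} \approx -0.44844$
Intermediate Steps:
$T{\left(s,j \right)} = -76$ ($T{\left(s,j \right)} = 19 \left(-4\right) = -76$)
$\frac{33439 - 12489}{T{\left(186,-129 \right)} - 46641} = \frac{33439 - 12489}{-76 - 46641} = \frac{20950}{-46717} = 20950 \left(- \frac{1}{46717}\right) = - \frac{20950}{46717}$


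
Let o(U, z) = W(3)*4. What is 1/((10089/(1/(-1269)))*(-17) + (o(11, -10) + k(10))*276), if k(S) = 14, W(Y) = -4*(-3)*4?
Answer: 1/217706853 ≈ 4.5933e-9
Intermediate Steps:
W(Y) = 48 (W(Y) = 12*4 = 48)
o(U, z) = 192 (o(U, z) = 48*4 = 192)
1/((10089/(1/(-1269)))*(-17) + (o(11, -10) + k(10))*276) = 1/((10089/(1/(-1269)))*(-17) + (192 + 14)*276) = 1/((10089/(-1/1269))*(-17) + 206*276) = 1/((10089*(-1269))*(-17) + 56856) = 1/(-12802941*(-17) + 56856) = 1/(217649997 + 56856) = 1/217706853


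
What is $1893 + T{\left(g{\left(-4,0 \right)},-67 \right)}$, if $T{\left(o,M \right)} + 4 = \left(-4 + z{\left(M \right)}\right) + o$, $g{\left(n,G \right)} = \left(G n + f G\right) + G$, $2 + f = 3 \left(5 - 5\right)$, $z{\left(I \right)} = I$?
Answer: $1818$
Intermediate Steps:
$f = -2$ ($f = -2 + 3 \left(5 - 5\right) = -2 + 3 \cdot 0 = -2 + 0 = -2$)
$g{\left(n,G \right)} = - G + G n$ ($g{\left(n,G \right)} = \left(G n - 2 G\right) + G = \left(- 2 G + G n\right) + G = - G + G n$)
$T{\left(o,M \right)} = -8 + M + o$ ($T{\left(o,M \right)} = -4 + \left(\left(-4 + M\right) + o\right) = -4 + \left(-4 + M + o\right) = -8 + M + o$)
$1893 + T{\left(g{\left(-4,0 \right)},-67 \right)} = 1893 - 75 = 1818$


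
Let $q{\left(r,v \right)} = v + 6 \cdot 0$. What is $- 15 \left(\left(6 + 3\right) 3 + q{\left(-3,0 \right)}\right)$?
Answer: $-405$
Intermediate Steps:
$q{\left(r,v \right)} = v$ ($q{\left(r,v \right)} = v + 0 = v$)
$- 15 \left(\left(6 + 3\right) 3 + q{\left(-3,0 \right)}\right) = - 15 \left(\left(6 + 3\right) 3 + 0\right) = - 15 \left(9 \cdot 3 + 0\right) = - 15 \left(27 + 0\right) = \left(-15\right) 27 = -405$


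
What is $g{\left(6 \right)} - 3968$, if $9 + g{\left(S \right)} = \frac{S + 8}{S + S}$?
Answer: $- \frac{23855}{6} \approx -3975.8$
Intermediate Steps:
$g{\left(S \right)} = -9 + \frac{8 + S}{2 S}$ ($g{\left(S \right)} = -9 + \frac{S + 8}{S + S} = -9 + \frac{8 + S}{2 S}$)
$g{\left(6 \right)} - 3968 = \left(- \frac{17}{2} + \frac{4}{6}\right) - 3968 = \left(- \frac{17}{2} + 4 \cdot \frac{1}{6}\right) - 3968 = \left(- \frac{17}{2} + \frac{2}{3}\right) - 3968 = - \frac{47}{6} - 3968 = - \frac{23855}{6}$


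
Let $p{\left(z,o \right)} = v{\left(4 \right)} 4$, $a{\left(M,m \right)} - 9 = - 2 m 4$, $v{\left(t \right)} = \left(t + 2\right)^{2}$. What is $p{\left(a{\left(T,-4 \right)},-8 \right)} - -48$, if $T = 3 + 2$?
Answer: $192$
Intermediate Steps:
$v{\left(t \right)} = \left(2 + t\right)^{2}$
$T = 5$
$a{\left(M,m \right)} = 9 - 8 m$ ($a{\left(M,m \right)} = 9 + - 2 m 4 = 9 - 8 m$)
$p{\left(z,o \right)} = 144$ ($p{\left(z,o \right)} = \left(2 + 4\right)^{2} \cdot 4 = 6^{2} \cdot 4 = 36 \cdot 4 = 144$)
$p{\left(a{\left(T,-4 \right)},-8 \right)} - -48 = 144 - -48 = 144 + 48 = 192$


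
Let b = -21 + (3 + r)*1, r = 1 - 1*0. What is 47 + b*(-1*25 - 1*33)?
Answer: 1033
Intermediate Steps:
r = 1 (r = 1 + 0 = 1)
b = -17 (b = -21 + (3 + 1)*1 = -21 + 4*1 = -21 + 4 = -17)
47 + b*(-1*25 - 1*33) = 47 - 17*(-1*25 - 1*33) = 47 - 17*(-25 - 33) = 47 - 17*(-58) = 47 + 986 = 1033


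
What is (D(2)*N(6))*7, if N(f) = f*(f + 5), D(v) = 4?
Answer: 1848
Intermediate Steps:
N(f) = f*(5 + f)
(D(2)*N(6))*7 = (4*(6*(5 + 6)))*7 = (4*(6*11))*7 = (4*66)*7 = 264*7 = 1848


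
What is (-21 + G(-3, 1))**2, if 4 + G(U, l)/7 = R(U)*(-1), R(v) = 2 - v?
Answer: 7056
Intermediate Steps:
G(U, l) = -42 + 7*U (G(U, l) = -28 + 7*((2 - U)*(-1)) = -28 + 7*(-2 + U) = -28 + (-14 + 7*U) = -42 + 7*U)
(-21 + G(-3, 1))**2 = (-21 + (-42 + 7*(-3)))**2 = (-21 + (-42 - 21))**2 = (-21 - 63)**2 = (-84)**2 = 7056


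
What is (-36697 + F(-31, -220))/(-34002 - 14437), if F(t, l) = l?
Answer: 36917/48439 ≈ 0.76213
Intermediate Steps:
(-36697 + F(-31, -220))/(-34002 - 14437) = (-36697 - 220)/(-34002 - 14437) = -36917/(-48439) = -36917*(-1/48439) = 36917/48439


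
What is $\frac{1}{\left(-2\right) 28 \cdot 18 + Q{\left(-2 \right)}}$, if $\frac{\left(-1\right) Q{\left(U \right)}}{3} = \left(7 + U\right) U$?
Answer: $- \frac{1}{978} \approx -0.0010225$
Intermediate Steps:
$Q{\left(U \right)} = - 3 U \left(7 + U\right)$ ($Q{\left(U \right)} = - 3 \left(7 + U\right) U = - 3 U \left(7 + U\right)$)
$\frac{1}{\left(-2\right) 28 \cdot 18 + Q{\left(-2 \right)}} = \frac{1}{\left(-2\right) 28 \cdot 18 - - 6 \left(7 - 2\right)} = \frac{1}{\left(-56\right) 18 - \left(-6\right) 5} = \frac{1}{-1008 + 30} = \frac{1}{-978} = - \frac{1}{978}$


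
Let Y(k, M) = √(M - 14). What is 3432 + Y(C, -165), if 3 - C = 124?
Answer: 3432 + I*√179 ≈ 3432.0 + 13.379*I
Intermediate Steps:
C = -121 (C = 3 - 1*124 = 3 - 124 = -121)
Y(k, M) = √(-14 + M)
3432 + Y(C, -165) = 3432 + √(-14 - 165) = 3432 + √(-179) = 3432 + I*√179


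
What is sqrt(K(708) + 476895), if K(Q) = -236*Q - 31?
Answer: 4*sqrt(19361) ≈ 556.58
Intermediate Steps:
K(Q) = -31 - 236*Q
sqrt(K(708) + 476895) = sqrt((-31 - 236*708) + 476895) = sqrt((-31 - 167088) + 476895) = sqrt(-167119 + 476895) = sqrt(309776) = 4*sqrt(19361)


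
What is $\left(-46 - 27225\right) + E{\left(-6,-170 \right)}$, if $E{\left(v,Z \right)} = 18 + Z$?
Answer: $-27423$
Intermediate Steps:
$\left(-46 - 27225\right) + E{\left(-6,-170 \right)} = \left(-46 - 27225\right) + \left(18 - 170\right) = -27271 - 152 = -27423$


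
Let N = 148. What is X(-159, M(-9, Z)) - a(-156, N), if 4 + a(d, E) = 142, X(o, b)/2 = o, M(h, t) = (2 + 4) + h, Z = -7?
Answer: -456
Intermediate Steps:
M(h, t) = 6 + h
X(o, b) = 2*o
a(d, E) = 138 (a(d, E) = -4 + 142 = 138)
X(-159, M(-9, Z)) - a(-156, N) = 2*(-159) - 1*138 = -318 - 138 = -456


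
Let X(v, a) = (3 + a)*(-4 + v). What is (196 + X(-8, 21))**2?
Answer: 8464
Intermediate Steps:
X(v, a) = (-4 + v)*(3 + a)
(196 + X(-8, 21))**2 = (196 + (-12 - 4*21 + 3*(-8) + 21*(-8)))**2 = (196 + (-12 - 84 - 24 - 168))**2 = (196 - 288)**2 = (-92)**2 = 8464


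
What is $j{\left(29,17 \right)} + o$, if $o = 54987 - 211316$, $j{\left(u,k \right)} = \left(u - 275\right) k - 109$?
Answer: $-160620$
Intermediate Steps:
$j{\left(u,k \right)} = -109 + k \left(-275 + u\right)$ ($j{\left(u,k \right)} = \left(u - 275\right) k - 109 = \left(-275 + u\right) k - 109 = k \left(-275 + u\right) - 109 = -109 + k \left(-275 + u\right)$)
$o = -156329$
$j{\left(29,17 \right)} + o = \left(-109 - 4675 + 17 \cdot 29\right) - 156329 = \left(-109 - 4675 + 493\right) - 156329 = -4291 - 156329 = -160620$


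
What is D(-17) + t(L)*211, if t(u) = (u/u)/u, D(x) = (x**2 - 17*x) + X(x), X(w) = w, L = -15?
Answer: 8204/15 ≈ 546.93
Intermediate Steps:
D(x) = x**2 - 16*x (D(x) = (x**2 - 17*x) + x = x**2 - 16*x)
t(u) = 1/u
D(-17) + t(L)*211 = -17*(-16 - 17) + 211/(-15) = -17*(-33) - 1/15*211 = 561 - 211/15 = 8204/15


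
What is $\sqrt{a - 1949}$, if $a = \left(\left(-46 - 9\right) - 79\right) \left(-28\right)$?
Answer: $\sqrt{1803} \approx 42.462$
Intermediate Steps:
$a = 3752$ ($a = \left(\left(-46 - 9\right) - 79\right) \left(-28\right) = \left(-55 - 79\right) \left(-28\right) = \left(-134\right) \left(-28\right) = 3752$)
$\sqrt{a - 1949} = \sqrt{3752 - 1949} = \sqrt{1803}$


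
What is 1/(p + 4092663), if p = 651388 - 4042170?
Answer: 1/701881 ≈ 1.4247e-6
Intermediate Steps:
p = -3390782
1/(p + 4092663) = 1/(-3390782 + 4092663) = 1/701881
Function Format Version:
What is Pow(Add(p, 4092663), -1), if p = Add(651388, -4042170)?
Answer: Rational(1, 701881) ≈ 1.4247e-6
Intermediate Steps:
p = -3390782
Pow(Add(p, 4092663), -1) = Pow(Add(-3390782, 4092663), -1) = Pow(701881, -1) = Rational(1, 701881)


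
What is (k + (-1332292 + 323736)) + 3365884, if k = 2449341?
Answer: 4806669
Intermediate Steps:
(k + (-1332292 + 323736)) + 3365884 = (2449341 + (-1332292 + 323736)) + 3365884 = (2449341 - 1008556) + 3365884 = 1440785 + 3365884 = 4806669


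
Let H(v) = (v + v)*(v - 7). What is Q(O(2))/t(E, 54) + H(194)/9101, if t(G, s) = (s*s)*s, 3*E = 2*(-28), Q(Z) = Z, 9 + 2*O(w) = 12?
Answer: 7616647757/955386576 ≈ 7.9723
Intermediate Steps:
O(w) = 3/2 (O(w) = -9/2 + (½)*12 = -9/2 + 6 = 3/2)
H(v) = 2*v*(-7 + v) (H(v) = (2*v)*(-7 + v) = 2*v*(-7 + v))
E = -56/3 (E = (2*(-28))/3 = (⅓)*(-56) = -56/3 ≈ -18.667)
t(G, s) = s³ (t(G, s) = s²*s = s³)
Q(O(2))/t(E, 54) + H(194)/9101 = 3/(2*(54³)) + (2*194*(-7 + 194))/9101 = (3/2)/157464 + (2*194*187)*(1/9101) = (3/2)*(1/157464) + 72556*(1/9101) = 1/104976 + 72556/9101 = 7616647757/955386576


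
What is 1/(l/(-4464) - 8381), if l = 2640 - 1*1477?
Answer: -4464/37413947 ≈ -0.00011931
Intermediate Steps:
l = 1163 (l = 2640 - 1477 = 1163)
1/(l/(-4464) - 8381) = 1/(1163/(-4464) - 8381) = 1/(1163*(-1/4464) - 8381) = 1/(-1163/4464 - 8381) = 1/(-37413947/4464) = -4464/37413947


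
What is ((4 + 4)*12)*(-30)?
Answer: -2880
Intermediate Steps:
((4 + 4)*12)*(-30) = (8*12)*(-30) = 96*(-30) = -2880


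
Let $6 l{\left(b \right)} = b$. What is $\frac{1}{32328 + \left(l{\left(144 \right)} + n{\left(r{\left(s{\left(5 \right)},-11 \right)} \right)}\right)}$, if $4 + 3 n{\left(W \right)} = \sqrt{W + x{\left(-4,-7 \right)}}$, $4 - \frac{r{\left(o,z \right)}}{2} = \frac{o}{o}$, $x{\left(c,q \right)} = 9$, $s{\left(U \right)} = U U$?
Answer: $\frac{291156}{9419090689} - \frac{3 \sqrt{15}}{9419090689} \approx 3.091 \cdot 10^{-5}$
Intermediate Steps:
$s{\left(U \right)} = U^{2}$
$l{\left(b \right)} = \frac{b}{6}$
$r{\left(o,z \right)} = 6$ ($r{\left(o,z \right)} = 8 - 2 \frac{o}{o} = 8 - 2 = 6$)
$n{\left(W \right)} = - \frac{4}{3} + \frac{\sqrt{9 + W}}{3}$ ($n{\left(W \right)} = - \frac{4}{3} + \frac{\sqrt{W + 9}}{3} = - \frac{4}{3} + \frac{\sqrt{9 + W}}{3}$)
$\frac{1}{32328 + \left(l{\left(144 \right)} + n{\left(r{\left(s{\left(5 \right)},-11 \right)} \right)}\right)} = \frac{1}{32328 + \left(\frac{1}{6} \cdot 144 - \left(\frac{4}{3} - \frac{\sqrt{9 + 6}}{3}\right)\right)} = \frac{1}{32328 + \left(24 - \left(\frac{4}{3} - \frac{\sqrt{15}}{3}\right)\right)} = \frac{1}{32328 + \left(\frac{68}{3} + \frac{\sqrt{15}}{3}\right)} = \frac{1}{\frac{97052}{3} + \frac{\sqrt{15}}{3}}$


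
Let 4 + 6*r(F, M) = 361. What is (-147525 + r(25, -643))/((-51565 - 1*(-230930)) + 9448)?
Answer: -294931/377626 ≈ -0.78101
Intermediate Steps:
r(F, M) = 119/2 (r(F, M) = -⅔ + (⅙)*361 = -⅔ + 361/6 = 119/2)
(-147525 + r(25, -643))/((-51565 - 1*(-230930)) + 9448) = (-147525 + 119/2)/((-51565 - 1*(-230930)) + 9448) = -294931/(2*((-51565 + 230930) + 9448)) = -294931/(2*(179365 + 9448)) = -294931/2/188813 = -294931/2*1/188813 = -294931/377626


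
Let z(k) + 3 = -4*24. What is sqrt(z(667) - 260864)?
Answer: I*sqrt(260963) ≈ 510.85*I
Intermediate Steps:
z(k) = -99 (z(k) = -3 - 4*24 = -3 - 96 = -99)
sqrt(z(667) - 260864) = sqrt(-99 - 260864) = sqrt(-260963) = I*sqrt(260963)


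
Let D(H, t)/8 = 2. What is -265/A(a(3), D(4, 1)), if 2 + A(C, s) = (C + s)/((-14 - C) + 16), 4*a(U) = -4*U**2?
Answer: 583/3 ≈ 194.33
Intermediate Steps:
a(U) = -U**2 (a(U) = (-4*U**2)/4 = -U**2)
D(H, t) = 16 (D(H, t) = 8*2 = 16)
A(C, s) = -2 + (C + s)/(2 - C) (A(C, s) = -2 + (C + s)/((-14 - C) + 16) = -2 + (C + s)/(2 - C))
-265/A(a(3), D(4, 1)) = -265*(-2 - 1*3**2)/(4 - 1*16 - (-3)*3**2) = -265*(-2 - 1*9)/(4 - 16 - (-3)*9) = -265*(-2 - 9)/(4 - 16 - 3*(-9)) = -265*(-11/(4 - 16 + 27)) = -265/((-1/11*15)) = -265/(-15/11) = -265*(-11/15) = 583/3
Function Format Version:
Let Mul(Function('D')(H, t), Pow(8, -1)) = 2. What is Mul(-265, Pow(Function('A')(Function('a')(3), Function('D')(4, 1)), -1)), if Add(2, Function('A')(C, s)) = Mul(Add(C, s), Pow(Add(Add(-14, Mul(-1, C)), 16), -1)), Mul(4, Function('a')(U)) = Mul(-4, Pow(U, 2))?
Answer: Rational(583, 3) ≈ 194.33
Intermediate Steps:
Function('a')(U) = Mul(-1, Pow(U, 2)) (Function('a')(U) = Mul(Rational(1, 4), Mul(-4, Pow(U, 2))) = Mul(-1, Pow(U, 2)))
Function('D')(H, t) = 16 (Function('D')(H, t) = Mul(8, 2) = 16)
Function('A')(C, s) = Add(-2, Mul(Pow(Add(2, Mul(-1, C)), -1), Add(C, s))) (Function('A')(C, s) = Add(-2, Mul(Add(C, s), Pow(Add(Add(-14, Mul(-1, C)), 16), -1))) = Add(-2, Mul(Add(C, s), Pow(Add(2, Mul(-1, C)), -1))) = Add(-2, Mul(Pow(Add(2, Mul(-1, C)), -1), Add(C, s))))
Mul(-265, Pow(Function('A')(Function('a')(3), Function('D')(4, 1)), -1)) = Mul(-265, Pow(Mul(Pow(Add(-2, Mul(-1, Pow(3, 2))), -1), Add(4, Mul(-1, 16), Mul(-3, Mul(-1, Pow(3, 2))))), -1)) = Mul(-265, Pow(Mul(Pow(Add(-2, Mul(-1, 9)), -1), Add(4, -16, Mul(-3, Mul(-1, 9)))), -1)) = Mul(-265, Pow(Mul(Pow(Add(-2, -9), -1), Add(4, -16, Mul(-3, -9))), -1)) = Mul(-265, Pow(Mul(Pow(-11, -1), Add(4, -16, 27)), -1)) = Mul(-265, Pow(Mul(Rational(-1, 11), 15), -1)) = Mul(-265, Pow(Rational(-15, 11), -1)) = Mul(-265, Rational(-11, 15)) = Rational(583, 3)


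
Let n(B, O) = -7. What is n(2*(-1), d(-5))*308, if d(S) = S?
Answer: -2156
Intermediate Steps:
n(2*(-1), d(-5))*308 = -7*308 = -2156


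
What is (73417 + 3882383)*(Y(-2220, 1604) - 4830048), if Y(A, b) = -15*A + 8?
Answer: -18974944092000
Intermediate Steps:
Y(A, b) = 8 - 15*A
(73417 + 3882383)*(Y(-2220, 1604) - 4830048) = (73417 + 3882383)*((8 - 15*(-2220)) - 4830048) = 3955800*((8 + 33300) - 4830048) = 3955800*(33308 - 4830048) = 3955800*(-4796740) = -18974944092000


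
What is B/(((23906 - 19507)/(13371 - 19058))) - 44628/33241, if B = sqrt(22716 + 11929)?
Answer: -44628/33241 - 73931*sqrt(205)/4399 ≈ -241.97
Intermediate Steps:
B = 13*sqrt(205) (B = sqrt(34645) = 13*sqrt(205) ≈ 186.13)
B/(((23906 - 19507)/(13371 - 19058))) - 44628/33241 = (13*sqrt(205))/(((23906 - 19507)/(13371 - 19058))) - 44628/33241 = (13*sqrt(205))/((4399/(-5687))) - 44628*1/33241 = (13*sqrt(205))/((4399*(-1/5687))) - 44628/33241 = (13*sqrt(205))/(-4399/5687) - 44628/33241 = (13*sqrt(205))*(-5687/4399) - 44628/33241 = -73931*sqrt(205)/4399 - 44628/33241 = -44628/33241 - 73931*sqrt(205)/4399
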